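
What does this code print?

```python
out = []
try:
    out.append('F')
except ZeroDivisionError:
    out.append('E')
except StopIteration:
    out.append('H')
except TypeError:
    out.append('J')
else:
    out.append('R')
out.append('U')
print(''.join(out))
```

Execution trace: 'F' (try body, no exception) → 'R' (else) → 'U' (after the try/except). Output: FRU

Answer: FRU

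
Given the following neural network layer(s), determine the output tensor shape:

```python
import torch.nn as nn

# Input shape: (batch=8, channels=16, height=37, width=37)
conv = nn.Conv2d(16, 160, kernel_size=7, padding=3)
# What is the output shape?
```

Input: (8, 16, 37, 37) -> Output: (8, 160, 37, 37)

Answer: (8, 160, 37, 37)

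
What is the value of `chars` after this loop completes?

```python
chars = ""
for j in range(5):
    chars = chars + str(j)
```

Concatenate digits 0 to 4
`chars` takes the values: "" → "0" → "01" → "012" → "0123" → "01234"

Answer: "01234"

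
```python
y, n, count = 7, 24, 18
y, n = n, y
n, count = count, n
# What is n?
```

Trace:
`y, n, count = 7, 24, 18` → y = 7; n = 24; count = 18
`y, n = n, y` → y = 24; n = 7
`n, count = count, n` → n = 18; count = 7
So n = 18

Answer: 18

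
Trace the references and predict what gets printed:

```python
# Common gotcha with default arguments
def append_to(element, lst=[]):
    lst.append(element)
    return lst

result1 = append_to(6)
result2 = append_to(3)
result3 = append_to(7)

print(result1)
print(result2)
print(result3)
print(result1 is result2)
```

Key concept: mutable default argument gotcha.
Step by step:
`result1 = append_to(6)` → result1 = [6]
`result2 = append_to(3)` → result1 = [6, 3] (same object as result2); result2 = [6, 3] (same object as result1)
`result3 = append_to(7)` → result1 = [6, 3, 7] (same object as result2, result3); result2 = [6, 3, 7] (same object as result1, result3); result3 = [6, 3, 7] (same object as result1, result2)
`print(result1)` → prints [6, 3, 7]
`print(result2)` → prints [6, 3, 7]
`print(result3)` → prints [6, 3, 7]
`print(result1 is result2)` → prints True

Answer:
[6, 3, 7]
[6, 3, 7]
[6, 3, 7]
True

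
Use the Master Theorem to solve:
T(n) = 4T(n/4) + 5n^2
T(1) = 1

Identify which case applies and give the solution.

a=4, b=4, f(n)=5n^2. log_4(4) = 1. Since c=2 > 1 and the regularity condition holds (4(n/4)^2 = (4/4^2)n^2 with 4/4^2 < 1), Case 3 applies: T(n) = Θ(f(n)) = O(n^2).

Answer: O(n^2) - Case 3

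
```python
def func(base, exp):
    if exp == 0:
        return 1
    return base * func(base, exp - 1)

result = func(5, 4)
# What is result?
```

func(5, 4) = 5 * 5 * 5 * 5 = 625

Answer: 625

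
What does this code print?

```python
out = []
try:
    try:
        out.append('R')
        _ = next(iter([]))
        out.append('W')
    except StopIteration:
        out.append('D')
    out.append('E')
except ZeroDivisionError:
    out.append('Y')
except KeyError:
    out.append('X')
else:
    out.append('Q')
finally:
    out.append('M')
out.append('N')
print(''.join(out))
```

Execution trace: 'R' (inner try body) → 'D' (inner except StopIteration) → 'E' (try body, no exception) → 'Q' (else) → 'M' (finally) → 'N' (after the try/except). Output: RDEQMN

Answer: RDEQMN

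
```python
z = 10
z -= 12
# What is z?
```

Trace:
`z = 10` → z = 10
`z -= 12` → z = -2
So z = -2

Answer: -2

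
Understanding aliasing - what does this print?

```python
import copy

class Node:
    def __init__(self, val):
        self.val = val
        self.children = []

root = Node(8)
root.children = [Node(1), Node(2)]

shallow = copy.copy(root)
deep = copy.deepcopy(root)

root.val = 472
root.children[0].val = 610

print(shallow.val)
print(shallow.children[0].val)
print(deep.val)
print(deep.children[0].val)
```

Key concept: deep copy with custom objects.
Step by step:
`root = Node(8)` → root = Node(val=8, children=[])
`root.children = [Node(1), Node(2)]` → root = Node(val=8, children=[Node(val=1, children=[]), Node(val=2, children=[])])
`shallow = copy.copy(root)` → shallow = Node(val=8, children=[Node(val=1, children=[]), Node(val=2, children=[])])
`deep = copy.deepcopy(root)` → deep = Node(val=8, children=[Node(val=1, children=[]), Node(val=2, children=[])])
`root.val = 472` → root = Node(val=472, children=[Node(val=1, children=[]), Node(val=2, children=[])])
`root.children[0].val = 610` → root = Node(val=472, children=[Node(val=610, children=[]), Node(val=2, children=[])]); shallow = Node(val=8, children=[Node(val=610, children=[]), Node(val=2, children=[])])
`print(shallow.val)` → prints 8
`print(shallow.children[0].val)` → prints 610
`print(deep.val)` → prints 8
`print(deep.children[0].val)` → prints 1

Answer:
8
610
8
1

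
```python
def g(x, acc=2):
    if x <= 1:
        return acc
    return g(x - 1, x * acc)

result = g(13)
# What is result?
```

Accumulator trace (n, acc): (13, 2) -> (12, 26) -> (11, 312) -> (10, 3432) -> (9, 34320) -> (8, 308880) -> (7, 2471040) -> (6, 17297280) -> (5, 103783680) -> (4, 518918400) -> (3, 2075673600) -> (2, 6227020800) -> (1, 12454041600) -> return 12454041600

Answer: 12454041600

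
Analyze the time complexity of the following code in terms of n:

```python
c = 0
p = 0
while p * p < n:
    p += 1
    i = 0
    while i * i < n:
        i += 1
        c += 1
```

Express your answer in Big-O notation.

Each loop level contributes: √n × √n. Multiplying the contributions gives O(n).

Answer: O(n)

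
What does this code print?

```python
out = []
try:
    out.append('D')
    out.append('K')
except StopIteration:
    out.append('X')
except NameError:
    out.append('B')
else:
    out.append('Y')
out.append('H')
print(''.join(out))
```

Execution trace: 'D' (try body) → 'K' (try body, no exception) → 'Y' (else) → 'H' (after the try/except). Output: DKYH

Answer: DKYH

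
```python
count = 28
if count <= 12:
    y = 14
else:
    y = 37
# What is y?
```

Trace:
`count = 28` → count = 28
`if count <= 12: ...` → count <= 12 is False, take else branch → y = 37
So y = 37

Answer: 37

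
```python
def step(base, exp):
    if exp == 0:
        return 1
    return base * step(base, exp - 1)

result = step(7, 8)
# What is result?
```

step(7, 8) = 7 * 7 * 7 * 7 * 7 * 7 * 7 * 7 = 5764801

Answer: 5764801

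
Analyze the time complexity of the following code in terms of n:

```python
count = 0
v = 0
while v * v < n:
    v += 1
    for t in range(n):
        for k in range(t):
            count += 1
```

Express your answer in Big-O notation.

Each loop level contributes: √n × n × n. Multiplying the contributions gives O(n^2√n).

Answer: O(n^2√n)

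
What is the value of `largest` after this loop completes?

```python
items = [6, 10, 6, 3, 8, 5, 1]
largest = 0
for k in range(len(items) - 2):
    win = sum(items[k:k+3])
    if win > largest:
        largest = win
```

Max sum of 3-element window in [6, 10, 6, 3, 8, 5, 1]
`largest` takes the values: 0 → 22

Answer: 22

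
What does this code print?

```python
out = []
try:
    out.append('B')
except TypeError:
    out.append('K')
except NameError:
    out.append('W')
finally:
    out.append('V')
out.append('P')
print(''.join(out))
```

Execution trace: 'B' (try body, no exception) → 'V' (finally) → 'P' (after the try/except). Output: BVP

Answer: BVP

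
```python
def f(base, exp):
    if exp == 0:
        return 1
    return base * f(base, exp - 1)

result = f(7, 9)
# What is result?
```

f(7, 9) = 7 * 7 * 7 * 7 * 7 * 7 * 7 * 7 * 7 = 40353607

Answer: 40353607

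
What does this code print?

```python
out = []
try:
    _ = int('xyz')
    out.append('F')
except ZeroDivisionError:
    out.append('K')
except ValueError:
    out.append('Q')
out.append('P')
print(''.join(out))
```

Execution trace: 'Q' (except ValueError) → 'P' (after the try/except). Output: QP

Answer: QP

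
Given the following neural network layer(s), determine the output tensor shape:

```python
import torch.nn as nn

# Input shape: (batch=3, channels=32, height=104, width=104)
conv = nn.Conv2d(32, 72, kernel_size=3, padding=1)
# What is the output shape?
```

Input: (3, 32, 104, 104) -> Output: (3, 72, 104, 104)

Answer: (3, 72, 104, 104)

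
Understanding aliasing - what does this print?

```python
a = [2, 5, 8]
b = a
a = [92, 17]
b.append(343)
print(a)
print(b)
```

Key concept: rebinding vs mutation: a is rebound to a new list, b still points at the original.
Step by step:
`a = [2, 5, 8]` → a = [2, 5, 8]
`b = a` → b = [2, 5, 8] (same object as a)
`a = [92, 17]` → a = [92, 17]
`b.append(343)` → b = [2, 5, 8, 343]
`print(a)` → prints [92, 17]
`print(b)` → prints [2, 5, 8, 343]

Answer:
[92, 17]
[2, 5, 8, 343]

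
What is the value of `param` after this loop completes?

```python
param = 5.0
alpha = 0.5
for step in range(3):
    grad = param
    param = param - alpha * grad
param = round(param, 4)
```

Gradient descent: w = 5.0 * (1 - 0.5)^3
`param` takes the values: 5.0 → 2.5 → 1.25 → 0.625

Answer: 0.625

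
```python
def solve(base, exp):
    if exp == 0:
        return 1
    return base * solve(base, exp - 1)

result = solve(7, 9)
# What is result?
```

solve(7, 9) = 7 * 7 * 7 * 7 * 7 * 7 * 7 * 7 * 7 = 40353607

Answer: 40353607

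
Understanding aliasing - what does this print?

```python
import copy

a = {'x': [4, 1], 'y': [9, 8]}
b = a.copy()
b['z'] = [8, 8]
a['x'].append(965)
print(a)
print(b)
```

Key concept: shallow copy of dict with mutable values.
Step by step:
`a = {'x': [4, 1], 'y': [9, 8]}` → a = {'x': [4, 1], 'y': [9, 8]}
`b = a.copy()` → b = {'x': [4, 1], 'y': [9, 8]}
`b['z'] = [8, 8]` → b = {'x': [4, 1], 'y': [9, 8], 'z': [8, 8]}
`a['x'].append(965)` → a = {'x': [4, 1, 965], 'y': [9, 8]}; b = {'x': [4, 1, 965], 'y': [9, 8], 'z': [8, 8]}
`print(a)` → prints {'x': [4, 1, 965], 'y': [9, 8]}
`print(b)` → prints {'x': [4, 1, 965], 'y': [9, 8], 'z': [8, 8]}

Answer:
{'x': [4, 1, 965], 'y': [9, 8]}
{'x': [4, 1, 965], 'y': [9, 8], 'z': [8, 8]}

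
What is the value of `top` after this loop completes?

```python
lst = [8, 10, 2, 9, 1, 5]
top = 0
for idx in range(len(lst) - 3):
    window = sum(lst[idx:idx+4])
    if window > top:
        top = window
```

Max sum of 4-element window in [8, 10, 2, 9, 1, 5]
`top` takes the values: 0 → 29

Answer: 29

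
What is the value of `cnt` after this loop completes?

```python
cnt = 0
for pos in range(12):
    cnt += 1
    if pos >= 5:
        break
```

Loop breaks when pos reaches 5, cnt is 6
`cnt` takes the values: 0 → 1 → 2 → 3 → 4 → 5 → 6

Answer: 6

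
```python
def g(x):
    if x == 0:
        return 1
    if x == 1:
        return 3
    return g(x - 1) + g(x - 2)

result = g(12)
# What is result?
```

Build up from base cases: g(0)=1, g(1)=3, g(2)=4, g(3)=7, g(4)=11, g(5)=18, g(6)=29, ..., g(12)=521

Answer: 521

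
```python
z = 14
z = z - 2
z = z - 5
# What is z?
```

Trace:
`z = 14` → z = 14
`z = z - 2` → z = 12
`z = z - 5` → z = 7
So z = 7

Answer: 7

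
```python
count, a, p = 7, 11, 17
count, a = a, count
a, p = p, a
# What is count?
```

Trace:
`count, a, p = 7, 11, 17` → count = 7; a = 11; p = 17
`count, a = a, count` → count = 11; a = 7
`a, p = p, a` → a = 17; p = 7
So count = 11

Answer: 11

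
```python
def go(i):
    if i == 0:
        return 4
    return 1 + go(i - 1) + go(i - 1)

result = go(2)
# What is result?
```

go(i) = 1 + 2·go(i-1), go(0)=4. Closed form: (4+1)·2^2 - 1 = 19.

Answer: 19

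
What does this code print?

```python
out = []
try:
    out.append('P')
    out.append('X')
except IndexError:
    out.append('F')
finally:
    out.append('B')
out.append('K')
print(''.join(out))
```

Execution trace: 'P' (try body) → 'X' (try body, no exception) → 'B' (finally) → 'K' (after the try/except). Output: PXBK

Answer: PXBK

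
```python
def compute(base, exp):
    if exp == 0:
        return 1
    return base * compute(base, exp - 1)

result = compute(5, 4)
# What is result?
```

compute(5, 4) = 5 * 5 * 5 * 5 = 625

Answer: 625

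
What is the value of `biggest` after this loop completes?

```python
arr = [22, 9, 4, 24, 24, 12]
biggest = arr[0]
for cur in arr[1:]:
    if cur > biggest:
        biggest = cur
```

Maximum of [22, 9, 4, 24, 24, 12]
`biggest` takes the values: 22 → 24

Answer: 24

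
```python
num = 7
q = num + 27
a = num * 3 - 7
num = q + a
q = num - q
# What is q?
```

Trace:
`num = 7` → num = 7
`q = num + 27` → q = 34
`a = num * 3 - 7` → a = 14
`num = q + a` → num = 48
`q = num - q` → q = 14
So q = 14

Answer: 14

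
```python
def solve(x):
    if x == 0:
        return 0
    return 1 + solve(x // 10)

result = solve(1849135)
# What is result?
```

Count of digits of 1849135: 7

Answer: 7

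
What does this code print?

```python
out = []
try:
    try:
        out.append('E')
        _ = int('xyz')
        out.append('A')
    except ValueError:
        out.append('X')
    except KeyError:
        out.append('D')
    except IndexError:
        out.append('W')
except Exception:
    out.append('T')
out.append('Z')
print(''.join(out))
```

Execution trace: 'E' (inner try body) → 'X' (inner except ValueError) → 'Z' (after the try/except). Output: EXZ

Answer: EXZ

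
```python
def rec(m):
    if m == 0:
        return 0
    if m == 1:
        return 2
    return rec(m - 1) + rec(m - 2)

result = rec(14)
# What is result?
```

Build up from base cases: rec(0)=0, rec(1)=2, rec(2)=2, rec(3)=4, rec(4)=6, rec(5)=10, rec(6)=16, ..., rec(14)=754

Answer: 754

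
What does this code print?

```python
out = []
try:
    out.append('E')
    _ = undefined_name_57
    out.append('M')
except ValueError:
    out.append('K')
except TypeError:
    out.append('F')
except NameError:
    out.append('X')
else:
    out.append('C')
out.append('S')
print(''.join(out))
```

Execution trace: 'E' (try body) → 'X' (except NameError) → 'S' (after the try/except). Output: EXS

Answer: EXS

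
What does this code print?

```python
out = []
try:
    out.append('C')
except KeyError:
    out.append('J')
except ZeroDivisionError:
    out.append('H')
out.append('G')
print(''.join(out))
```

Execution trace: 'C' (try body, no exception) → 'G' (after the try/except). Output: CG

Answer: CG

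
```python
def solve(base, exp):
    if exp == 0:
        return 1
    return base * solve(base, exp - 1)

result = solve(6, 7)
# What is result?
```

solve(6, 7) = 6 * 6 * 6 * 6 * 6 * 6 * 6 = 279936

Answer: 279936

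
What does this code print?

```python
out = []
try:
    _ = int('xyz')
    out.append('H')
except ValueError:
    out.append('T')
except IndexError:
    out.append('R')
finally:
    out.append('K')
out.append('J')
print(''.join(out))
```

Execution trace: 'T' (except ValueError) → 'K' (finally) → 'J' (after the try/except). Output: TKJ

Answer: TKJ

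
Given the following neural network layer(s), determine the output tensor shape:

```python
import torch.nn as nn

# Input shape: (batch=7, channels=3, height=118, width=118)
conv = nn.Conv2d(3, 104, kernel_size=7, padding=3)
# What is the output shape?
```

Input: (7, 3, 118, 118) -> Output: (7, 104, 118, 118)

Answer: (7, 104, 118, 118)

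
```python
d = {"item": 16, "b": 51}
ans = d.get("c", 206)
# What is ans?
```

Trace:
`d = {"item": 16, "b": 51}` → d = {'item': 16, 'b': 51}
`ans = d.get("c", 206)` → ans = 206
So ans = 206

Answer: 206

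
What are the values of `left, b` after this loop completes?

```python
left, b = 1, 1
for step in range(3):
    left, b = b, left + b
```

Fibonacci: after 3 iterations
`left, b` takes the values: (1, 1) → (1, 2) → (2, 3) → (3, 5)

Answer: 3, 5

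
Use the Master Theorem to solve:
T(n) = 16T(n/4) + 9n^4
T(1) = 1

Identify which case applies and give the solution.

a=16, b=4, f(n)=9n^4. log_4(16) = 2. Since c=4 > 2 and the regularity condition holds (16(n/4)^4 = (16/4^4)n^4 with 16/4^4 < 1), Case 3 applies: T(n) = Θ(f(n)) = O(n^4).

Answer: O(n^4) - Case 3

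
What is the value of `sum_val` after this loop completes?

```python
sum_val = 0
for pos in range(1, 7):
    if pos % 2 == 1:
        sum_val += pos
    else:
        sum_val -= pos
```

Add odd, subtract even
`sum_val` takes the values: 0 → 1 → -1 → 2 → -2 → 3 → -3

Answer: -3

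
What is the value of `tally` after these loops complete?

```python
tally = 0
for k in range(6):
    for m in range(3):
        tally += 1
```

6 * 3 = 18
`tally` takes the values: 0 → 1 → 2 → 3 → 4 → 5 → 6 → 7 → 8 → 9 → 10 → 11 → 12 → 13 → 14 → 15 → 16 → 17 → 18

Answer: 18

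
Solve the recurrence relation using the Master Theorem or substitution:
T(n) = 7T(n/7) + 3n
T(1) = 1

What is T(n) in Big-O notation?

By Master Theorem: a=7, b=7, f(n)=3n. Since log_7(7) = 1 and f(n) = Θ(n^1), Case 2 applies. T(n) = O(n log n).

Answer: O(n log n)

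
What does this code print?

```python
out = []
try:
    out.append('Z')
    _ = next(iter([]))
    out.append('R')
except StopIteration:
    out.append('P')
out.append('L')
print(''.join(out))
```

Execution trace: 'Z' (try body) → 'P' (except StopIteration) → 'L' (after the try/except). Output: ZPL

Answer: ZPL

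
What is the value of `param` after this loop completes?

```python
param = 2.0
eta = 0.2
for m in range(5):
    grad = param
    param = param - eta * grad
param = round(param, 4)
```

Gradient descent: w = 2.0 * (1 - 0.2)^5
`param` takes the values: 2.0 → 1.6 → 1.28 → 1.024 → 0.8192 → 0.65536 → 0.6554

Answer: 0.6554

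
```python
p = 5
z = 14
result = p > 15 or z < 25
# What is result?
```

Trace:
`p = 5` → p = 5
`z = 14` → z = 14
`result = p > 15 or z < 25` → result = True
So result = True

Answer: True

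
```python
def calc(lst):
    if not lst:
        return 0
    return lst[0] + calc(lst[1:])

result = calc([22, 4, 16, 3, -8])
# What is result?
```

22 + 4 + 16 + 3 + (-8) + 0 = 37

Answer: 37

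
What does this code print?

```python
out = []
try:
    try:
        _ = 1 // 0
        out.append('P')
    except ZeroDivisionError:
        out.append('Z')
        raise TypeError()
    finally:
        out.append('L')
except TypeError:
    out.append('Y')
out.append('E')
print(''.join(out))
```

Execution trace: 'Z' (inner except ZeroDivisionError) → 'L' (inner finally) → 'Y' (outer except TypeError) → 'E' (after the try/except). Output: ZLYE

Answer: ZLYE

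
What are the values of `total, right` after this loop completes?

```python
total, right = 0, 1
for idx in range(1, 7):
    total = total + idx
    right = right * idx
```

Sum and factorial of 1 to 6
`total, right` takes the values: (0, 1) → (1, 1) → (3, 1) → (3, 2) → (6, 2) → (6, 6) → (10, 6) → (10, 24) → (15, 24) → (15, 120) → (21, 120) → (21, 720)

Answer: 21, 720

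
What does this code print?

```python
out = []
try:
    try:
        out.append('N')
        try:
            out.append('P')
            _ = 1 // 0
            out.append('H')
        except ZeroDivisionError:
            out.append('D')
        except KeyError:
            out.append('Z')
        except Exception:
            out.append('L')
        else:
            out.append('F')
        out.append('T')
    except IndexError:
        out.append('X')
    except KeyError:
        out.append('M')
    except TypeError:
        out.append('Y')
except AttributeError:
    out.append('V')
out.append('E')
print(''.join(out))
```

Execution trace: 'N' (try body) → 'P' (inner try body) → 'D' (inner except ZeroDivisionError) → 'T' (try body, no exception) → 'E' (after the try/except). Output: NPDTE

Answer: NPDTE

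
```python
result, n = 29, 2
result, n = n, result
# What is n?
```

Trace:
`result, n = 29, 2` → result = 29; n = 2
`result, n = n, result` → result = 2; n = 29
So n = 29

Answer: 29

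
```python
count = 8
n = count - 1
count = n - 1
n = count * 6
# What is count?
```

Trace:
`count = 8` → count = 8
`n = count - 1` → n = 7
`count = n - 1` → count = 6
`n = count * 6` → n = 36
So count = 6

Answer: 6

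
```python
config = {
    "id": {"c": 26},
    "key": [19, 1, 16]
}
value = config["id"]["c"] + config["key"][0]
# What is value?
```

Trace:
`config = { ...` → config = {'id': {'c': 26}, 'key': [19, 1, 16]}
`value = config["id"]["c"] + config["key"][0]` → value = 45
So value = 45

Answer: 45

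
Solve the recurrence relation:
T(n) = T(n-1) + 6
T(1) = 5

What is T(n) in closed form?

Unrolling: T(n) = T(1) + 6·(n-1) = 5 + 6(n-1) = 6n - 1.

Answer: T(n) = 6n - 1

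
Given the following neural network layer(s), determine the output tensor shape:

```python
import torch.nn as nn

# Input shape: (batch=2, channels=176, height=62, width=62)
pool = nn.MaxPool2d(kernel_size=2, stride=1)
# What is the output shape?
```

Input: (2, 176, 62, 62) -> Output: (2, 176, 61, 61)

Answer: (2, 176, 61, 61)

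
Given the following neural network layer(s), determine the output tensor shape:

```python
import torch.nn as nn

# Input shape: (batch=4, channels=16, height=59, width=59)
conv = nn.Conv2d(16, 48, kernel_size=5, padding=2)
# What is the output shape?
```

Input: (4, 16, 59, 59) -> Output: (4, 48, 59, 59)

Answer: (4, 48, 59, 59)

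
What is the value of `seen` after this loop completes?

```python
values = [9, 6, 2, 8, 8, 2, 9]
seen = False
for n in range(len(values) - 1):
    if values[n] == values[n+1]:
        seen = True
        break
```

Check consecutive duplicates in [9, 6, 2, 8, 8, 2, 9]
`seen` takes the values: False → True

Answer: True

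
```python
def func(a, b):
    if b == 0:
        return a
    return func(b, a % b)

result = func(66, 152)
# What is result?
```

func(66, 152) -> func(152, 66) -> func(66, 20) -> func(20, 6) -> func(6, 2) -> func(2, 0) -> 2

Answer: 2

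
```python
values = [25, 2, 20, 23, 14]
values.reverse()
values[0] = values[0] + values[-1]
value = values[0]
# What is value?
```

Trace:
`values = [25, 2, 20, 23, 14]` → values = [25, 2, 20, 23, 14]
`values.reverse()` → values = [14, 23, 20, 2, 25]
`values[0] = values[0] + values[-1]` → values = [39, 23, 20, 2, 25]
`value = values[0]` → value = 39
So value = 39

Answer: 39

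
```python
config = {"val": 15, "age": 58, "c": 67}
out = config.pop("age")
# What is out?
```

Trace:
`config = {"val": 15, "age": 58, "c": 67}` → config = {'val': 15, 'age': 58, 'c': 67}
`out = config.pop("age")` → config = {'val': 15, 'c': 67}; out = 58
So out = 58

Answer: 58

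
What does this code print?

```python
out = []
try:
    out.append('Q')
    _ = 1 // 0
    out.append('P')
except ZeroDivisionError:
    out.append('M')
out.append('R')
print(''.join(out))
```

Execution trace: 'Q' (try body) → 'M' (except ZeroDivisionError) → 'R' (after the try/except). Output: QMR

Answer: QMR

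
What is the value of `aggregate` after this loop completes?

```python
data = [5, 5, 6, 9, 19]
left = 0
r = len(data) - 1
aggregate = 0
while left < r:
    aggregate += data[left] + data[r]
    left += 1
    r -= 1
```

Sum of pairs from ends
`aggregate` takes the values: 0 → 24 → 38

Answer: 38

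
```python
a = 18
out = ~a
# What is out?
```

Trace:
`a = 18` → a = 18
`out = ~a` → out = -19
So out = -19

Answer: -19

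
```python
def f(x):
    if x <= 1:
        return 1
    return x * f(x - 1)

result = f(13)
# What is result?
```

f(13) = 13 * 12 * 11 * 10 * 9 * 8 * 7 * 6 * 5 * 4 * 3 * 2 * 1 = 6227020800

Answer: 6227020800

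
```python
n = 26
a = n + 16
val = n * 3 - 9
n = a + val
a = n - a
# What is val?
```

Trace:
`n = 26` → n = 26
`a = n + 16` → a = 42
`val = n * 3 - 9` → val = 69
`n = a + val` → n = 111
`a = n - a` → a = 69
So val = 69

Answer: 69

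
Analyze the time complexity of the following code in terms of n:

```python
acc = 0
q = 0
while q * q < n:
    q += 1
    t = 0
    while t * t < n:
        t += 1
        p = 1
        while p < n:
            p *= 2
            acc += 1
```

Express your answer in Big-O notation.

Each loop level contributes: √n × √n × log n. Multiplying the contributions gives O(n log n).

Answer: O(n log n)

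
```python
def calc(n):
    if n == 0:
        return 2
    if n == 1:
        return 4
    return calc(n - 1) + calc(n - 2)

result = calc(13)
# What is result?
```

Build up from base cases: calc(0)=2, calc(1)=4, calc(2)=6, calc(3)=10, calc(4)=16, calc(5)=26, calc(6)=42, ..., calc(13)=1220

Answer: 1220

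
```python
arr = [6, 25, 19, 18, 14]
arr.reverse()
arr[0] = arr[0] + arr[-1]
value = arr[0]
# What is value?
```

Trace:
`arr = [6, 25, 19, 18, 14]` → arr = [6, 25, 19, 18, 14]
`arr.reverse()` → arr = [14, 18, 19, 25, 6]
`arr[0] = arr[0] + arr[-1]` → arr = [20, 18, 19, 25, 6]
`value = arr[0]` → value = 20
So value = 20

Answer: 20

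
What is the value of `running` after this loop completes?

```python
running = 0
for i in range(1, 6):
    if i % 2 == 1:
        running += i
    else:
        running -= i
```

Add odd, subtract even
`running` takes the values: 0 → 1 → -1 → 2 → -2 → 3

Answer: 3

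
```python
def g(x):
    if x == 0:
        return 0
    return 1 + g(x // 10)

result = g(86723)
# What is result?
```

Count of digits of 86723: 5

Answer: 5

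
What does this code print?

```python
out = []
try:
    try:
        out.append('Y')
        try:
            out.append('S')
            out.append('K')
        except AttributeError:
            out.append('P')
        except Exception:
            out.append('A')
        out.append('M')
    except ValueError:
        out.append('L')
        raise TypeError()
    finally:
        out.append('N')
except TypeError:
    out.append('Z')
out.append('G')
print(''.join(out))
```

Execution trace: 'Y' (try body) → 'S' (inner try body) → 'K' (inner try body, no exception) → 'M' (try body, no exception) → 'N' (finally) → 'G' (after the try/except). Output: YSKMNG

Answer: YSKMNG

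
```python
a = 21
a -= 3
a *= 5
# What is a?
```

Trace:
`a = 21` → a = 21
`a -= 3` → a = 18
`a *= 5` → a = 90
So a = 90

Answer: 90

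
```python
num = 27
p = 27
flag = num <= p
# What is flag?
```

Trace:
`num = 27` → num = 27
`p = 27` → p = 27
`flag = num <= p` → flag = True
So flag = True

Answer: True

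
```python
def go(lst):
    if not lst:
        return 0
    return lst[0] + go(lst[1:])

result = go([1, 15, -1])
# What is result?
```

1 + 15 + (-1) + 0 = 15

Answer: 15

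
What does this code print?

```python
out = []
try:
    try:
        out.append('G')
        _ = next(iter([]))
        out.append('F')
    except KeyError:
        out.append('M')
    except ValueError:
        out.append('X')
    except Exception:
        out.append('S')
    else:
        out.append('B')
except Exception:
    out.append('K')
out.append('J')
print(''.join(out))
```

Execution trace: 'G' (inner try body) → 'S' (inner except Exception) → 'J' (after the try/except). Output: GSJ

Answer: GSJ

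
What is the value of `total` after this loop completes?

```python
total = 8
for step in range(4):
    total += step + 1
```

Start at 8, add 1 to 4 = 18
`total` takes the values: 8 → 9 → 11 → 14 → 18

Answer: 18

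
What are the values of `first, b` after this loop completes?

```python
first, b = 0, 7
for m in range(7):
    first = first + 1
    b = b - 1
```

first goes 0→7, b goes 7→0
`first, b` takes the values: (0, 7) → (1, 7) → (1, 6) → (2, 6) → (2, 5) → (3, 5) → (3, 4) → (4, 4) → (4, 3) → (5, 3) → (5, 2) → (6, 2) → (6, 1) → (7, 1) → (7, 0)

Answer: 7, 0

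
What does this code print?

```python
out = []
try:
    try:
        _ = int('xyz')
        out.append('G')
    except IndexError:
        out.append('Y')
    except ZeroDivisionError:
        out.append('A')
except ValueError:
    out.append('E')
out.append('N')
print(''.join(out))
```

Execution trace: 'E' (outer except ValueError) → 'N' (after the try/except). Output: EN

Answer: EN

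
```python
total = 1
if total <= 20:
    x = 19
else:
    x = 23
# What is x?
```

Trace:
`total = 1` → total = 1
`if total <= 20: ...` → total <= 20 is True → x = 19
So x = 19

Answer: 19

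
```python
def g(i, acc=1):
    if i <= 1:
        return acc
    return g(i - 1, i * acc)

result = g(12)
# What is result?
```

Accumulator trace (n, acc): (12, 1) -> (11, 12) -> (10, 132) -> (9, 1320) -> (8, 11880) -> (7, 95040) -> (6, 665280) -> (5, 3991680) -> (4, 19958400) -> (3, 79833600) -> (2, 239500800) -> (1, 479001600) -> return 479001600

Answer: 479001600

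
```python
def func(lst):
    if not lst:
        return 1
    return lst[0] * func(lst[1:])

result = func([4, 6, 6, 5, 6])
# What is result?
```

Product over [4, 6, 6, 5, 6] = 4 * 6 * 6 * 5 * 6 = 4320

Answer: 4320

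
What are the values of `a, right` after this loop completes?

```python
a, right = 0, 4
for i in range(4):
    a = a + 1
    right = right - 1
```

a goes 0→4, right goes 4→0
`a, right` takes the values: (0, 4) → (1, 4) → (1, 3) → (2, 3) → (2, 2) → (3, 2) → (3, 1) → (4, 1) → (4, 0)

Answer: 4, 0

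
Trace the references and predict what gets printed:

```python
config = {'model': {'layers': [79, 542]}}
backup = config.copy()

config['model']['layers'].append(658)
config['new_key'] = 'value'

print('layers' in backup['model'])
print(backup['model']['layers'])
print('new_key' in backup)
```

Key concept: shallow copy gotcha with nested dict.
Step by step:
`config = {'model': {'layers': [79, 542]}}` → config = {'model': {'layers': [79, 542]}}
`backup = config.copy()` → backup = {'model': {'layers': [79, 542]}}
`config['model']['layers'].append(658)` → config = {'model': {'layers': [79, 542, 658]}}; backup = {'model': {'layers': [79, 542, 658]}}
`config['new_key'] = 'value'` → config = {'model': {'layers': [79, 542, 658]}, 'new_key': 'value'}
`print('layers' in backup['model'])` → prints True
`print(backup['model']['layers'])` → prints [79, 542, 658]
`print('new_key' in backup)` → prints False

Answer:
True
[79, 542, 658]
False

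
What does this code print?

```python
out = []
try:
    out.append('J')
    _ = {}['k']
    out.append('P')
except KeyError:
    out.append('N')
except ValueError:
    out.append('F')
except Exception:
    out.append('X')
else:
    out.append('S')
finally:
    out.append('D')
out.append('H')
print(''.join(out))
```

Execution trace: 'J' (try body) → 'N' (except KeyError) → 'D' (finally) → 'H' (after the try/except). Output: JNDH

Answer: JNDH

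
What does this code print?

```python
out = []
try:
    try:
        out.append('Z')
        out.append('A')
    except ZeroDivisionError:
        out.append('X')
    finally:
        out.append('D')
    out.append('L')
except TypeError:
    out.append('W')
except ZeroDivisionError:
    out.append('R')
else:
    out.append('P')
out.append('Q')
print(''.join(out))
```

Execution trace: 'Z' (inner try body) → 'A' (inner try body, no exception) → 'D' (inner finally) → 'L' (try body, no exception) → 'P' (else) → 'Q' (after the try/except). Output: ZADLPQ

Answer: ZADLPQ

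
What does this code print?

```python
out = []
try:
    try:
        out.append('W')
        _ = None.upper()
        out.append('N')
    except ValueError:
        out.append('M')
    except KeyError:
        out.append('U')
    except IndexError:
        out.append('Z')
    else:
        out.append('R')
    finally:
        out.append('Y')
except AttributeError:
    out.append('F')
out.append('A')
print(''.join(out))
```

Execution trace: 'W' (try body) → 'Y' (finally) → 'F' (outer except AttributeError) → 'A' (after the try/except). Output: WYFA

Answer: WYFA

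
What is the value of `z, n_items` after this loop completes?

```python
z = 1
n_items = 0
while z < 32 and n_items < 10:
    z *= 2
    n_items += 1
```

Double until >= 32 or 10 iterations
`z, n_items` takes the values: (1, 0) → (2, 0) → (2, 1) → (4, 1) → (4, 2) → (8, 2) → (8, 3) → (16, 3) → (16, 4) → (32, 4) → (32, 5)

Answer: 32, 5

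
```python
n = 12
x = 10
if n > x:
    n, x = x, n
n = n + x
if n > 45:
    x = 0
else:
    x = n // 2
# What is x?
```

Trace:
`n = 12` → n = 12
`x = 10` → x = 10
`if n > x: ...` → n > x is True → n = 10; x = 12
`n = n + x` → n = 22
`if n > 45: ...` → n > 45 is False, take else branch → x = 11
So x = 11

Answer: 11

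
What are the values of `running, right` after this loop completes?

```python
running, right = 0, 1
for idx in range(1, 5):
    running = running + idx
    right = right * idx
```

Sum and factorial of 1 to 4
`running, right` takes the values: (0, 1) → (1, 1) → (3, 1) → (3, 2) → (6, 2) → (6, 6) → (10, 6) → (10, 24)

Answer: 10, 24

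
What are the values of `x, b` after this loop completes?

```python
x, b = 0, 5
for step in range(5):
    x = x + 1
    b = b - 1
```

x goes 0→5, b goes 5→0
`x, b` takes the values: (0, 5) → (1, 5) → (1, 4) → (2, 4) → (2, 3) → (3, 3) → (3, 2) → (4, 2) → (4, 1) → (5, 1) → (5, 0)

Answer: 5, 0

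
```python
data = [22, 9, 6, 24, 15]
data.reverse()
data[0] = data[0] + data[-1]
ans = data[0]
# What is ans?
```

Trace:
`data = [22, 9, 6, 24, 15]` → data = [22, 9, 6, 24, 15]
`data.reverse()` → data = [15, 24, 6, 9, 22]
`data[0] = data[0] + data[-1]` → data = [37, 24, 6, 9, 22]
`ans = data[0]` → ans = 37
So ans = 37

Answer: 37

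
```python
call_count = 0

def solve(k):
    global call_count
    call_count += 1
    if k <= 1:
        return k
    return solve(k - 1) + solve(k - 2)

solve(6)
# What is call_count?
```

Calls(k) = 1 + Calls(k-1) + Calls(k-2); Calls(0)=Calls(1)=1. For k=6 this gives 25.

Answer: 25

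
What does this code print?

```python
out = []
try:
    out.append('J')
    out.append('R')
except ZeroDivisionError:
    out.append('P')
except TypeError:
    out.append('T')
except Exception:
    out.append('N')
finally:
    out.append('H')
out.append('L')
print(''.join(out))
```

Execution trace: 'J' (try body) → 'R' (try body, no exception) → 'H' (finally) → 'L' (after the try/except). Output: JRHL

Answer: JRHL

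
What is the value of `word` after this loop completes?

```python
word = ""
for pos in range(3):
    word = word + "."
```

Repeat '.' 3 times
`word` takes the values: "" → "." → ".." → "..."

Answer: "..."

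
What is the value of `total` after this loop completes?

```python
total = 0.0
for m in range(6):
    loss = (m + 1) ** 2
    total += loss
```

Sum of squared losses 1² + 2² + ... + 6²
`total` takes the values: 0.0 → 1.0 → 5.0 → 14.0 → 30.0 → 55.0 → 91.0

Answer: 91.0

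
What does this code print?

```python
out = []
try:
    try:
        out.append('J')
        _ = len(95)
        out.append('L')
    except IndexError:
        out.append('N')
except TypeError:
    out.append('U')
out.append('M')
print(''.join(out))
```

Execution trace: 'J' (try body) → 'U' (outer except TypeError) → 'M' (after the try/except). Output: JUM

Answer: JUM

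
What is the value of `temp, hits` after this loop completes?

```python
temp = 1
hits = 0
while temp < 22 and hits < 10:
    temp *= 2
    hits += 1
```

Double until >= 22 or 10 iterations
`temp, hits` takes the values: (1, 0) → (2, 0) → (2, 1) → (4, 1) → (4, 2) → (8, 2) → (8, 3) → (16, 3) → (16, 4) → (32, 4) → (32, 5)

Answer: 32, 5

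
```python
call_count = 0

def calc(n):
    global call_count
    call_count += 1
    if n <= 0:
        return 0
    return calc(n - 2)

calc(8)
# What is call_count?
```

Linear recursion stepping by 2: 5 calls from n=8 down to ≤0.

Answer: 5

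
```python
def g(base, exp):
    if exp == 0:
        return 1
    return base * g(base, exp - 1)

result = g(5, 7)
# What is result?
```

g(5, 7) = 5 * 5 * 5 * 5 * 5 * 5 * 5 = 78125

Answer: 78125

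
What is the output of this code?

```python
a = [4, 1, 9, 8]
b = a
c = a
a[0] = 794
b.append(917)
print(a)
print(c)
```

Key concept: multiple aliases.
Step by step:
`a = [4, 1, 9, 8]` → a = [4, 1, 9, 8]
`b = a` → b = [4, 1, 9, 8] (same object as a)
`c = a` → c = [4, 1, 9, 8] (same object as a, b)
`a[0] = 794` → a = [794, 1, 9, 8] (same object as b, c); b = [794, 1, 9, 8] (same object as a, c); c = [794, 1, 9, 8] (same object as a, b)
`b.append(917)` → a = [794, 1, 9, 8, 917] (same object as b, c); b = [794, 1, 9, 8, 917] (same object as a, c); c = [794, 1, 9, 8, 917] (same object as a, b)
`print(a)` → prints [794, 1, 9, 8, 917]
`print(c)` → prints [794, 1, 9, 8, 917]

Answer:
[794, 1, 9, 8, 917]
[794, 1, 9, 8, 917]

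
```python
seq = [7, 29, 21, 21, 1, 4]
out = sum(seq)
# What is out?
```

Trace:
`seq = [7, 29, 21, 21, 1, 4]` → seq = [7, 29, 21, 21, 1, 4]
`out = sum(seq)` → out = 83
So out = 83

Answer: 83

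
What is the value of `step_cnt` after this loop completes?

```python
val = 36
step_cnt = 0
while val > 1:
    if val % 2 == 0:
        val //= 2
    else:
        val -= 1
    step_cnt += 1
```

Steps to reduce 36 to 1
`step_cnt` takes the values: 0 → 1 → 2 → 3 → 4 → 5 → 6

Answer: 6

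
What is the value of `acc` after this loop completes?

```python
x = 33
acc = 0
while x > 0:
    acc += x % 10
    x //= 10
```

Sum digits of 33
`acc` takes the values: 0 → 3 → 6

Answer: 6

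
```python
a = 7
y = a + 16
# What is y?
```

Trace:
`a = 7` → a = 7
`y = a + 16` → y = 23
So y = 23

Answer: 23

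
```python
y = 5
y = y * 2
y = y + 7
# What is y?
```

Trace:
`y = 5` → y = 5
`y = y * 2` → y = 10
`y = y + 7` → y = 17
So y = 17

Answer: 17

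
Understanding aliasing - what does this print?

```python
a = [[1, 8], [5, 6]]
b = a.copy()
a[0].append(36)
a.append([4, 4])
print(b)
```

Key concept: shallow copy with nested lists.
Step by step:
`a = [[1, 8], [5, 6]]` → a = [[1, 8], [5, 6]]
`b = a.copy()` → b = [[1, 8], [5, 6]]
`a[0].append(36)` → a = [[1, 8, 36], [5, 6]]; b = [[1, 8, 36], [5, 6]]
`a.append([4, 4])` → a = [[1, 8, 36], [5, 6], [4, 4]]
`print(b)` → prints [[1, 8, 36], [5, 6]]

Answer: [[1, 8, 36], [5, 6]]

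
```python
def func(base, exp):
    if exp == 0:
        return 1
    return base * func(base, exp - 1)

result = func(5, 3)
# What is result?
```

func(5, 3) = 5 * 5 * 5 = 125

Answer: 125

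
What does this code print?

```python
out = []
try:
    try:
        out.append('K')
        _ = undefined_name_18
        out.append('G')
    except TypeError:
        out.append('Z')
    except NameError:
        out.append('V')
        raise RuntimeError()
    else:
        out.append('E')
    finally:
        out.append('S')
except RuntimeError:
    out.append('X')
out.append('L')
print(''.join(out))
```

Execution trace: 'K' (inner try body) → 'V' (inner except NameError) → 'S' (inner finally) → 'X' (outer except RuntimeError) → 'L' (after the try/except). Output: KVSXL

Answer: KVSXL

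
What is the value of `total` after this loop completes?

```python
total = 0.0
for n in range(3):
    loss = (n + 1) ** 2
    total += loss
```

Sum of squared losses 1² + 2² + ... + 3²
`total` takes the values: 0.0 → 1.0 → 5.0 → 14.0

Answer: 14.0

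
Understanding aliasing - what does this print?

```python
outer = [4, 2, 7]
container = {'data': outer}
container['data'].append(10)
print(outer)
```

Key concept: dict holds reference to list.
Step by step:
`outer = [4, 2, 7]` → outer = [4, 2, 7]
`container = {'data': outer}` → container = {'data': [4, 2, 7]}
`container['data'].append(10)` → outer = [4, 2, 7, 10]; container = {'data': [4, 2, 7, 10]}
`print(outer)` → prints [4, 2, 7, 10]

Answer: [4, 2, 7, 10]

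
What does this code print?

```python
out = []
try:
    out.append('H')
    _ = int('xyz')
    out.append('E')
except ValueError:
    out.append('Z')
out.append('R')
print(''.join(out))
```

Execution trace: 'H' (try body) → 'Z' (except ValueError) → 'R' (after the try/except). Output: HZR

Answer: HZR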